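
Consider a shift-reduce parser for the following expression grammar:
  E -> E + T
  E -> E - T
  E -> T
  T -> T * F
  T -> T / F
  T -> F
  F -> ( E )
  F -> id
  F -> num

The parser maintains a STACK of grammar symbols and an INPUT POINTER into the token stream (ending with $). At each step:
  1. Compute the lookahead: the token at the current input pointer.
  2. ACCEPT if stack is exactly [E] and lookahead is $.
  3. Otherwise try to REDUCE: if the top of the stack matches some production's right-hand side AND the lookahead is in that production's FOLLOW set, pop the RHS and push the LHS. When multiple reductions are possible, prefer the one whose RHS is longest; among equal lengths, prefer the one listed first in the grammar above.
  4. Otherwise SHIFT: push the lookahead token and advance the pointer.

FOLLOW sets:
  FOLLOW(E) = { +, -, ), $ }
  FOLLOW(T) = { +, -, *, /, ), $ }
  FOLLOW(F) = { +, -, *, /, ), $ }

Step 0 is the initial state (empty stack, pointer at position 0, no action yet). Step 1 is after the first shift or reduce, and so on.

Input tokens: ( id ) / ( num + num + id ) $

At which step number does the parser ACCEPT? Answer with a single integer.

Answer: 29

Derivation:
Step 1: shift (. Stack=[(] ptr=1 lookahead=id remaining=[id ) / ( num + num + id ) $]
Step 2: shift id. Stack=[( id] ptr=2 lookahead=) remaining=[) / ( num + num + id ) $]
Step 3: reduce F->id. Stack=[( F] ptr=2 lookahead=) remaining=[) / ( num + num + id ) $]
Step 4: reduce T->F. Stack=[( T] ptr=2 lookahead=) remaining=[) / ( num + num + id ) $]
Step 5: reduce E->T. Stack=[( E] ptr=2 lookahead=) remaining=[) / ( num + num + id ) $]
Step 6: shift ). Stack=[( E )] ptr=3 lookahead=/ remaining=[/ ( num + num + id ) $]
Step 7: reduce F->( E ). Stack=[F] ptr=3 lookahead=/ remaining=[/ ( num + num + id ) $]
Step 8: reduce T->F. Stack=[T] ptr=3 lookahead=/ remaining=[/ ( num + num + id ) $]
Step 9: shift /. Stack=[T /] ptr=4 lookahead=( remaining=[( num + num + id ) $]
Step 10: shift (. Stack=[T / (] ptr=5 lookahead=num remaining=[num + num + id ) $]
Step 11: shift num. Stack=[T / ( num] ptr=6 lookahead=+ remaining=[+ num + id ) $]
Step 12: reduce F->num. Stack=[T / ( F] ptr=6 lookahead=+ remaining=[+ num + id ) $]
Step 13: reduce T->F. Stack=[T / ( T] ptr=6 lookahead=+ remaining=[+ num + id ) $]
Step 14: reduce E->T. Stack=[T / ( E] ptr=6 lookahead=+ remaining=[+ num + id ) $]
Step 15: shift +. Stack=[T / ( E +] ptr=7 lookahead=num remaining=[num + id ) $]
Step 16: shift num. Stack=[T / ( E + num] ptr=8 lookahead=+ remaining=[+ id ) $]
Step 17: reduce F->num. Stack=[T / ( E + F] ptr=8 lookahead=+ remaining=[+ id ) $]
Step 18: reduce T->F. Stack=[T / ( E + T] ptr=8 lookahead=+ remaining=[+ id ) $]
Step 19: reduce E->E + T. Stack=[T / ( E] ptr=8 lookahead=+ remaining=[+ id ) $]
Step 20: shift +. Stack=[T / ( E +] ptr=9 lookahead=id remaining=[id ) $]
Step 21: shift id. Stack=[T / ( E + id] ptr=10 lookahead=) remaining=[) $]
Step 22: reduce F->id. Stack=[T / ( E + F] ptr=10 lookahead=) remaining=[) $]
Step 23: reduce T->F. Stack=[T / ( E + T] ptr=10 lookahead=) remaining=[) $]
Step 24: reduce E->E + T. Stack=[T / ( E] ptr=10 lookahead=) remaining=[) $]
Step 25: shift ). Stack=[T / ( E )] ptr=11 lookahead=$ remaining=[$]
Step 26: reduce F->( E ). Stack=[T / F] ptr=11 lookahead=$ remaining=[$]
Step 27: reduce T->T / F. Stack=[T] ptr=11 lookahead=$ remaining=[$]
Step 28: reduce E->T. Stack=[E] ptr=11 lookahead=$ remaining=[$]
Step 29: accept. Stack=[E] ptr=11 lookahead=$ remaining=[$]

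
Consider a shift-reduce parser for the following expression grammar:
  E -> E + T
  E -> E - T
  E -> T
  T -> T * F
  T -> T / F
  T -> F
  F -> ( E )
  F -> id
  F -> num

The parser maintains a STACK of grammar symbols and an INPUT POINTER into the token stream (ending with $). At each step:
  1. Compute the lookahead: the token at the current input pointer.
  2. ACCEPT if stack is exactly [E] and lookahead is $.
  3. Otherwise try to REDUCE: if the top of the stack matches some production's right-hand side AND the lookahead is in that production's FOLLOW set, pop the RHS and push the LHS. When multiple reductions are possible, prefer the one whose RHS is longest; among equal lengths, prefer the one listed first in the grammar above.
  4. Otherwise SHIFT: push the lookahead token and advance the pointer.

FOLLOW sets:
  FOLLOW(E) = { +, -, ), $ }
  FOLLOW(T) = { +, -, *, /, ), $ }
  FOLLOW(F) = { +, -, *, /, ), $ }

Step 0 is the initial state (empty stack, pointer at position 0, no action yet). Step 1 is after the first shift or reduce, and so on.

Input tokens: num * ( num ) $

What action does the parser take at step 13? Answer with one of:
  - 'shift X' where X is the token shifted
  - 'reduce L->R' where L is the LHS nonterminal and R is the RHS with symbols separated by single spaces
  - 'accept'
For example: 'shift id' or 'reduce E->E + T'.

Answer: reduce E->T

Derivation:
Step 1: shift num. Stack=[num] ptr=1 lookahead=* remaining=[* ( num ) $]
Step 2: reduce F->num. Stack=[F] ptr=1 lookahead=* remaining=[* ( num ) $]
Step 3: reduce T->F. Stack=[T] ptr=1 lookahead=* remaining=[* ( num ) $]
Step 4: shift *. Stack=[T *] ptr=2 lookahead=( remaining=[( num ) $]
Step 5: shift (. Stack=[T * (] ptr=3 lookahead=num remaining=[num ) $]
Step 6: shift num. Stack=[T * ( num] ptr=4 lookahead=) remaining=[) $]
Step 7: reduce F->num. Stack=[T * ( F] ptr=4 lookahead=) remaining=[) $]
Step 8: reduce T->F. Stack=[T * ( T] ptr=4 lookahead=) remaining=[) $]
Step 9: reduce E->T. Stack=[T * ( E] ptr=4 lookahead=) remaining=[) $]
Step 10: shift ). Stack=[T * ( E )] ptr=5 lookahead=$ remaining=[$]
Step 11: reduce F->( E ). Stack=[T * F] ptr=5 lookahead=$ remaining=[$]
Step 12: reduce T->T * F. Stack=[T] ptr=5 lookahead=$ remaining=[$]
Step 13: reduce E->T. Stack=[E] ptr=5 lookahead=$ remaining=[$]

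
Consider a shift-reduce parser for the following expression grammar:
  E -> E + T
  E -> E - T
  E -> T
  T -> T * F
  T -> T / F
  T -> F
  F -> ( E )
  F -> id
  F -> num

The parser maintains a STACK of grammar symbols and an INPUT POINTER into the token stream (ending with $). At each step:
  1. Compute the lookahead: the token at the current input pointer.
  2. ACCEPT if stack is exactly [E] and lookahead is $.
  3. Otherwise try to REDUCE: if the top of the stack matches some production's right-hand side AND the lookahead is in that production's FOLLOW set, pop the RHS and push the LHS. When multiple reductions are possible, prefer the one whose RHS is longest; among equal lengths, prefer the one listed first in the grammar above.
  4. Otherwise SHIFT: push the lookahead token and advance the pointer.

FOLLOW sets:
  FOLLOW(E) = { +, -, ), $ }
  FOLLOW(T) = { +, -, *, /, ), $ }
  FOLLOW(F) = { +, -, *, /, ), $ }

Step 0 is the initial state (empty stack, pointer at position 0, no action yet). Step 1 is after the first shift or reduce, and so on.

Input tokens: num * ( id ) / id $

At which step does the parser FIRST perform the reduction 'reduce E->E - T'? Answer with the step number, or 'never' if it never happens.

Step 1: shift num. Stack=[num] ptr=1 lookahead=* remaining=[* ( id ) / id $]
Step 2: reduce F->num. Stack=[F] ptr=1 lookahead=* remaining=[* ( id ) / id $]
Step 3: reduce T->F. Stack=[T] ptr=1 lookahead=* remaining=[* ( id ) / id $]
Step 4: shift *. Stack=[T *] ptr=2 lookahead=( remaining=[( id ) / id $]
Step 5: shift (. Stack=[T * (] ptr=3 lookahead=id remaining=[id ) / id $]
Step 6: shift id. Stack=[T * ( id] ptr=4 lookahead=) remaining=[) / id $]
Step 7: reduce F->id. Stack=[T * ( F] ptr=4 lookahead=) remaining=[) / id $]
Step 8: reduce T->F. Stack=[T * ( T] ptr=4 lookahead=) remaining=[) / id $]
Step 9: reduce E->T. Stack=[T * ( E] ptr=4 lookahead=) remaining=[) / id $]
Step 10: shift ). Stack=[T * ( E )] ptr=5 lookahead=/ remaining=[/ id $]
Step 11: reduce F->( E ). Stack=[T * F] ptr=5 lookahead=/ remaining=[/ id $]
Step 12: reduce T->T * F. Stack=[T] ptr=5 lookahead=/ remaining=[/ id $]
Step 13: shift /. Stack=[T /] ptr=6 lookahead=id remaining=[id $]
Step 14: shift id. Stack=[T / id] ptr=7 lookahead=$ remaining=[$]
Step 15: reduce F->id. Stack=[T / F] ptr=7 lookahead=$ remaining=[$]
Step 16: reduce T->T / F. Stack=[T] ptr=7 lookahead=$ remaining=[$]
Step 17: reduce E->T. Stack=[E] ptr=7 lookahead=$ remaining=[$]
Step 18: accept. Stack=[E] ptr=7 lookahead=$ remaining=[$]

Answer: never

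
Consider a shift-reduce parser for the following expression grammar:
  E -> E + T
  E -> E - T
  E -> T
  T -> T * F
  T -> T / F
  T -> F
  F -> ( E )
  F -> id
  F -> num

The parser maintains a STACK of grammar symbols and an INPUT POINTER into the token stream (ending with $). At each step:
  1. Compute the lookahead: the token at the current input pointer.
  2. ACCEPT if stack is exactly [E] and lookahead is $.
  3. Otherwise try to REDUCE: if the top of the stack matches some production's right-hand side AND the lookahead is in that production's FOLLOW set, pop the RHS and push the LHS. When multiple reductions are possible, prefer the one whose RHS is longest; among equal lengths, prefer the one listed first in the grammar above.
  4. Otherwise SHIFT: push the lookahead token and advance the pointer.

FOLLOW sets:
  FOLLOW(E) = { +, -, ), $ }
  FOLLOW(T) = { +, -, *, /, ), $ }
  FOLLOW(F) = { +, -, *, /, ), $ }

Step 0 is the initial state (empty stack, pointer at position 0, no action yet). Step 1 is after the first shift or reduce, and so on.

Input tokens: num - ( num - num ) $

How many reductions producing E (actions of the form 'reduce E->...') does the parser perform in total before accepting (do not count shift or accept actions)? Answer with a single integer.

Step 1: shift num. Stack=[num] ptr=1 lookahead=- remaining=[- ( num - num ) $]
Step 2: reduce F->num. Stack=[F] ptr=1 lookahead=- remaining=[- ( num - num ) $]
Step 3: reduce T->F. Stack=[T] ptr=1 lookahead=- remaining=[- ( num - num ) $]
Step 4: reduce E->T. Stack=[E] ptr=1 lookahead=- remaining=[- ( num - num ) $]
Step 5: shift -. Stack=[E -] ptr=2 lookahead=( remaining=[( num - num ) $]
Step 6: shift (. Stack=[E - (] ptr=3 lookahead=num remaining=[num - num ) $]
Step 7: shift num. Stack=[E - ( num] ptr=4 lookahead=- remaining=[- num ) $]
Step 8: reduce F->num. Stack=[E - ( F] ptr=4 lookahead=- remaining=[- num ) $]
Step 9: reduce T->F. Stack=[E - ( T] ptr=4 lookahead=- remaining=[- num ) $]
Step 10: reduce E->T. Stack=[E - ( E] ptr=4 lookahead=- remaining=[- num ) $]
Step 11: shift -. Stack=[E - ( E -] ptr=5 lookahead=num remaining=[num ) $]
Step 12: shift num. Stack=[E - ( E - num] ptr=6 lookahead=) remaining=[) $]
Step 13: reduce F->num. Stack=[E - ( E - F] ptr=6 lookahead=) remaining=[) $]
Step 14: reduce T->F. Stack=[E - ( E - T] ptr=6 lookahead=) remaining=[) $]
Step 15: reduce E->E - T. Stack=[E - ( E] ptr=6 lookahead=) remaining=[) $]
Step 16: shift ). Stack=[E - ( E )] ptr=7 lookahead=$ remaining=[$]
Step 17: reduce F->( E ). Stack=[E - F] ptr=7 lookahead=$ remaining=[$]
Step 18: reduce T->F. Stack=[E - T] ptr=7 lookahead=$ remaining=[$]
Step 19: reduce E->E - T. Stack=[E] ptr=7 lookahead=$ remaining=[$]
Step 20: accept. Stack=[E] ptr=7 lookahead=$ remaining=[$]

Answer: 4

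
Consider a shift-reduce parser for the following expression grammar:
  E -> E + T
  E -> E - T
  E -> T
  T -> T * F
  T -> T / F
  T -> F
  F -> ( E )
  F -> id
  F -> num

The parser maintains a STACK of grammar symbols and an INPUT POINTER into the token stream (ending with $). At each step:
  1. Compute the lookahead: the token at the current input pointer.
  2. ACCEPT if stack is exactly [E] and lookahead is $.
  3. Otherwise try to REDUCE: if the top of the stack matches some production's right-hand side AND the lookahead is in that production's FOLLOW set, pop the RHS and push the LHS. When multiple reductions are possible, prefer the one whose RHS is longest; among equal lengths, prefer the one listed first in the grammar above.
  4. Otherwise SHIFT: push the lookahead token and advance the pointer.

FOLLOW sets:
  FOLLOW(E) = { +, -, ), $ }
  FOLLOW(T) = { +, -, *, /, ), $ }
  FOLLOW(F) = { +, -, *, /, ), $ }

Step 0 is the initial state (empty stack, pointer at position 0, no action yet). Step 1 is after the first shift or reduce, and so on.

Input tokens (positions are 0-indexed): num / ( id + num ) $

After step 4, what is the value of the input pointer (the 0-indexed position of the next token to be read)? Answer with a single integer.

Answer: 2

Derivation:
Step 1: shift num. Stack=[num] ptr=1 lookahead=/ remaining=[/ ( id + num ) $]
Step 2: reduce F->num. Stack=[F] ptr=1 lookahead=/ remaining=[/ ( id + num ) $]
Step 3: reduce T->F. Stack=[T] ptr=1 lookahead=/ remaining=[/ ( id + num ) $]
Step 4: shift /. Stack=[T /] ptr=2 lookahead=( remaining=[( id + num ) $]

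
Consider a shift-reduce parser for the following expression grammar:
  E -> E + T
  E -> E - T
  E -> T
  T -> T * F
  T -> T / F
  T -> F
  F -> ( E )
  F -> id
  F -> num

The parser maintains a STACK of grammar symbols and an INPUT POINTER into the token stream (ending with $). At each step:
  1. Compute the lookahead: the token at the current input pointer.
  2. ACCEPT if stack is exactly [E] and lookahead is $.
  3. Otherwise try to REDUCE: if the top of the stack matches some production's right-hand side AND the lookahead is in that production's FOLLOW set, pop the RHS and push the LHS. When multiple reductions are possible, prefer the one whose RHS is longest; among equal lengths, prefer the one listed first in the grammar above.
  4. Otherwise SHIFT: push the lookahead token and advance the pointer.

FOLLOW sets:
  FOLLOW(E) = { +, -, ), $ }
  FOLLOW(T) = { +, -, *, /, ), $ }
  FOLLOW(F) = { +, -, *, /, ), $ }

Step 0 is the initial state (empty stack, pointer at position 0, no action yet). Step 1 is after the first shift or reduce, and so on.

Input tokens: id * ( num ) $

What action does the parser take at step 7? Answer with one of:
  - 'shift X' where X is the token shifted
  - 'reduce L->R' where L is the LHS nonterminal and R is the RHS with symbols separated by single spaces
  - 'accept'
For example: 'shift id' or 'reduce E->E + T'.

Step 1: shift id. Stack=[id] ptr=1 lookahead=* remaining=[* ( num ) $]
Step 2: reduce F->id. Stack=[F] ptr=1 lookahead=* remaining=[* ( num ) $]
Step 3: reduce T->F. Stack=[T] ptr=1 lookahead=* remaining=[* ( num ) $]
Step 4: shift *. Stack=[T *] ptr=2 lookahead=( remaining=[( num ) $]
Step 5: shift (. Stack=[T * (] ptr=3 lookahead=num remaining=[num ) $]
Step 6: shift num. Stack=[T * ( num] ptr=4 lookahead=) remaining=[) $]
Step 7: reduce F->num. Stack=[T * ( F] ptr=4 lookahead=) remaining=[) $]

Answer: reduce F->num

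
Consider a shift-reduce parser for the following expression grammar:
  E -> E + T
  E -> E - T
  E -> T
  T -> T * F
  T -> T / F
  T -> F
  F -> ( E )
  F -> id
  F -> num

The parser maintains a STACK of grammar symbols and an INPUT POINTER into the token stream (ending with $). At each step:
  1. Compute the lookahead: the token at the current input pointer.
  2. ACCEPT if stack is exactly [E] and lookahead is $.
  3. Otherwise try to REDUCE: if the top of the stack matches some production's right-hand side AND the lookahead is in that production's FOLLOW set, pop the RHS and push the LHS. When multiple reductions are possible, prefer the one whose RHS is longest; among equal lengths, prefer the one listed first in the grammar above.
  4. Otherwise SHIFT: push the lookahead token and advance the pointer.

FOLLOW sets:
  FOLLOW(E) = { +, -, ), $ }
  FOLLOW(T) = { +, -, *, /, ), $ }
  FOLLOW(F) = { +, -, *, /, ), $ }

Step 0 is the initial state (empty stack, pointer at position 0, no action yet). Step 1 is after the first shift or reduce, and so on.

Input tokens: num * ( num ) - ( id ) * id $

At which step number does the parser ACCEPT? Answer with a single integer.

Step 1: shift num. Stack=[num] ptr=1 lookahead=* remaining=[* ( num ) - ( id ) * id $]
Step 2: reduce F->num. Stack=[F] ptr=1 lookahead=* remaining=[* ( num ) - ( id ) * id $]
Step 3: reduce T->F. Stack=[T] ptr=1 lookahead=* remaining=[* ( num ) - ( id ) * id $]
Step 4: shift *. Stack=[T *] ptr=2 lookahead=( remaining=[( num ) - ( id ) * id $]
Step 5: shift (. Stack=[T * (] ptr=3 lookahead=num remaining=[num ) - ( id ) * id $]
Step 6: shift num. Stack=[T * ( num] ptr=4 lookahead=) remaining=[) - ( id ) * id $]
Step 7: reduce F->num. Stack=[T * ( F] ptr=4 lookahead=) remaining=[) - ( id ) * id $]
Step 8: reduce T->F. Stack=[T * ( T] ptr=4 lookahead=) remaining=[) - ( id ) * id $]
Step 9: reduce E->T. Stack=[T * ( E] ptr=4 lookahead=) remaining=[) - ( id ) * id $]
Step 10: shift ). Stack=[T * ( E )] ptr=5 lookahead=- remaining=[- ( id ) * id $]
Step 11: reduce F->( E ). Stack=[T * F] ptr=5 lookahead=- remaining=[- ( id ) * id $]
Step 12: reduce T->T * F. Stack=[T] ptr=5 lookahead=- remaining=[- ( id ) * id $]
Step 13: reduce E->T. Stack=[E] ptr=5 lookahead=- remaining=[- ( id ) * id $]
Step 14: shift -. Stack=[E -] ptr=6 lookahead=( remaining=[( id ) * id $]
Step 15: shift (. Stack=[E - (] ptr=7 lookahead=id remaining=[id ) * id $]
Step 16: shift id. Stack=[E - ( id] ptr=8 lookahead=) remaining=[) * id $]
Step 17: reduce F->id. Stack=[E - ( F] ptr=8 lookahead=) remaining=[) * id $]
Step 18: reduce T->F. Stack=[E - ( T] ptr=8 lookahead=) remaining=[) * id $]
Step 19: reduce E->T. Stack=[E - ( E] ptr=8 lookahead=) remaining=[) * id $]
Step 20: shift ). Stack=[E - ( E )] ptr=9 lookahead=* remaining=[* id $]
Step 21: reduce F->( E ). Stack=[E - F] ptr=9 lookahead=* remaining=[* id $]
Step 22: reduce T->F. Stack=[E - T] ptr=9 lookahead=* remaining=[* id $]
Step 23: shift *. Stack=[E - T *] ptr=10 lookahead=id remaining=[id $]
Step 24: shift id. Stack=[E - T * id] ptr=11 lookahead=$ remaining=[$]
Step 25: reduce F->id. Stack=[E - T * F] ptr=11 lookahead=$ remaining=[$]
Step 26: reduce T->T * F. Stack=[E - T] ptr=11 lookahead=$ remaining=[$]
Step 27: reduce E->E - T. Stack=[E] ptr=11 lookahead=$ remaining=[$]
Step 28: accept. Stack=[E] ptr=11 lookahead=$ remaining=[$]

Answer: 28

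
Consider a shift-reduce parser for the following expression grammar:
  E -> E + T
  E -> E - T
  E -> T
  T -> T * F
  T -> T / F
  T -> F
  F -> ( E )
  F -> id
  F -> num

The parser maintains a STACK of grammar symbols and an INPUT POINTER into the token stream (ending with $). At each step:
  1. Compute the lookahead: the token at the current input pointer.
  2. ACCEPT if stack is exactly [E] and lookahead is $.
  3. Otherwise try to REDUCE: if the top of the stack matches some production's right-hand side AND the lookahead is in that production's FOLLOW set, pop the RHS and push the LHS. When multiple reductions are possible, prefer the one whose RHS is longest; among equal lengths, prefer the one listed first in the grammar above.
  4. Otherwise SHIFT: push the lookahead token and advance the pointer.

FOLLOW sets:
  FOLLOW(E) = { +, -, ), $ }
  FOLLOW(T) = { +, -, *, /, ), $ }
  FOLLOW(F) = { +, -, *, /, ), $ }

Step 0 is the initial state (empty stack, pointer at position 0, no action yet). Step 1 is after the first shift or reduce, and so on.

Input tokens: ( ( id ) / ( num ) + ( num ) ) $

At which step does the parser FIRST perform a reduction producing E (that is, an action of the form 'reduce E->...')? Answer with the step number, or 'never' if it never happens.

Answer: 6

Derivation:
Step 1: shift (. Stack=[(] ptr=1 lookahead=( remaining=[( id ) / ( num ) + ( num ) ) $]
Step 2: shift (. Stack=[( (] ptr=2 lookahead=id remaining=[id ) / ( num ) + ( num ) ) $]
Step 3: shift id. Stack=[( ( id] ptr=3 lookahead=) remaining=[) / ( num ) + ( num ) ) $]
Step 4: reduce F->id. Stack=[( ( F] ptr=3 lookahead=) remaining=[) / ( num ) + ( num ) ) $]
Step 5: reduce T->F. Stack=[( ( T] ptr=3 lookahead=) remaining=[) / ( num ) + ( num ) ) $]
Step 6: reduce E->T. Stack=[( ( E] ptr=3 lookahead=) remaining=[) / ( num ) + ( num ) ) $]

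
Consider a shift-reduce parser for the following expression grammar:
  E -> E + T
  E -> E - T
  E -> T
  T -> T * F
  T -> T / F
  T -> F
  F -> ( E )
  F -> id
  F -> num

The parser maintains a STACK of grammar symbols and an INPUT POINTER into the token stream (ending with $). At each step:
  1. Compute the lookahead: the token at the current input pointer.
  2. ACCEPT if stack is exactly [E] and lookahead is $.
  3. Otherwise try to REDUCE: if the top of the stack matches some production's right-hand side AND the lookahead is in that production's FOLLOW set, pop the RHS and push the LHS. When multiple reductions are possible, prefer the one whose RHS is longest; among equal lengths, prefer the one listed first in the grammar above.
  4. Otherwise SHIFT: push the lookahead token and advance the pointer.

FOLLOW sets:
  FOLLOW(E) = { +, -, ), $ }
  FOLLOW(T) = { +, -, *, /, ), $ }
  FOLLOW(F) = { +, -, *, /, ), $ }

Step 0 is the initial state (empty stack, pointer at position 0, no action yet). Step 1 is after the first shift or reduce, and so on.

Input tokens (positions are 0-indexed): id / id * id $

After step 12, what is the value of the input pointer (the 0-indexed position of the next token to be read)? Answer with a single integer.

Answer: 5

Derivation:
Step 1: shift id. Stack=[id] ptr=1 lookahead=/ remaining=[/ id * id $]
Step 2: reduce F->id. Stack=[F] ptr=1 lookahead=/ remaining=[/ id * id $]
Step 3: reduce T->F. Stack=[T] ptr=1 lookahead=/ remaining=[/ id * id $]
Step 4: shift /. Stack=[T /] ptr=2 lookahead=id remaining=[id * id $]
Step 5: shift id. Stack=[T / id] ptr=3 lookahead=* remaining=[* id $]
Step 6: reduce F->id. Stack=[T / F] ptr=3 lookahead=* remaining=[* id $]
Step 7: reduce T->T / F. Stack=[T] ptr=3 lookahead=* remaining=[* id $]
Step 8: shift *. Stack=[T *] ptr=4 lookahead=id remaining=[id $]
Step 9: shift id. Stack=[T * id] ptr=5 lookahead=$ remaining=[$]
Step 10: reduce F->id. Stack=[T * F] ptr=5 lookahead=$ remaining=[$]
Step 11: reduce T->T * F. Stack=[T] ptr=5 lookahead=$ remaining=[$]
Step 12: reduce E->T. Stack=[E] ptr=5 lookahead=$ remaining=[$]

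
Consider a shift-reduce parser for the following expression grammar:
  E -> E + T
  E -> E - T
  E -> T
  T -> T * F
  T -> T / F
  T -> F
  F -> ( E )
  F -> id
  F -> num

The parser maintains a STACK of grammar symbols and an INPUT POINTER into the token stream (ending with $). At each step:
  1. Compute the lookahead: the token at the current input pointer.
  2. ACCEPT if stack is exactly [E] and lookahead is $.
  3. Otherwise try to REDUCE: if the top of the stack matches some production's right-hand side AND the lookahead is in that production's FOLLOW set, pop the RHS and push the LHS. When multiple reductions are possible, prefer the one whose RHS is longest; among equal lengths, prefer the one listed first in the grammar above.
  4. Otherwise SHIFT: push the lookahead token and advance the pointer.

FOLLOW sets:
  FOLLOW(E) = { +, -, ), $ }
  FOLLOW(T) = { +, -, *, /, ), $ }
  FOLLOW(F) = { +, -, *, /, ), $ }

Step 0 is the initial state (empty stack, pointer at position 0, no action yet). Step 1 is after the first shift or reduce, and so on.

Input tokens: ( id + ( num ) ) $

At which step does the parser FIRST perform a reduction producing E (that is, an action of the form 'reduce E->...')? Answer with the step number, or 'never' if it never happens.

Step 1: shift (. Stack=[(] ptr=1 lookahead=id remaining=[id + ( num ) ) $]
Step 2: shift id. Stack=[( id] ptr=2 lookahead=+ remaining=[+ ( num ) ) $]
Step 3: reduce F->id. Stack=[( F] ptr=2 lookahead=+ remaining=[+ ( num ) ) $]
Step 4: reduce T->F. Stack=[( T] ptr=2 lookahead=+ remaining=[+ ( num ) ) $]
Step 5: reduce E->T. Stack=[( E] ptr=2 lookahead=+ remaining=[+ ( num ) ) $]

Answer: 5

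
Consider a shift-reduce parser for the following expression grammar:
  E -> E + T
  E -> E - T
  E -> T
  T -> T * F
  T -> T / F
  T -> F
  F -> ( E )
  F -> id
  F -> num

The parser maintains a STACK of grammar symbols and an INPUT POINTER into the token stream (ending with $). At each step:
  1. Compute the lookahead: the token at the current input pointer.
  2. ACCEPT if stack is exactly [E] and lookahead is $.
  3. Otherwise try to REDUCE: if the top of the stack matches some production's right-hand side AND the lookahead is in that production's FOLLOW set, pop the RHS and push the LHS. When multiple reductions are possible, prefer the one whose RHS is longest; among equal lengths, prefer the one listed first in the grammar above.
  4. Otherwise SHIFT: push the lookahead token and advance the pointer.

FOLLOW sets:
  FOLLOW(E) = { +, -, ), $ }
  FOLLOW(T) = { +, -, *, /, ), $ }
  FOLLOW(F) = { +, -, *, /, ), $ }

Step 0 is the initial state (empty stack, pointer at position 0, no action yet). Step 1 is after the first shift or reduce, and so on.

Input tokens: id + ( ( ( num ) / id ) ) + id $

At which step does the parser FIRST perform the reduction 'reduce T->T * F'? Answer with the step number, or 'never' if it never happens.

Answer: never

Derivation:
Step 1: shift id. Stack=[id] ptr=1 lookahead=+ remaining=[+ ( ( ( num ) / id ) ) + id $]
Step 2: reduce F->id. Stack=[F] ptr=1 lookahead=+ remaining=[+ ( ( ( num ) / id ) ) + id $]
Step 3: reduce T->F. Stack=[T] ptr=1 lookahead=+ remaining=[+ ( ( ( num ) / id ) ) + id $]
Step 4: reduce E->T. Stack=[E] ptr=1 lookahead=+ remaining=[+ ( ( ( num ) / id ) ) + id $]
Step 5: shift +. Stack=[E +] ptr=2 lookahead=( remaining=[( ( ( num ) / id ) ) + id $]
Step 6: shift (. Stack=[E + (] ptr=3 lookahead=( remaining=[( ( num ) / id ) ) + id $]
Step 7: shift (. Stack=[E + ( (] ptr=4 lookahead=( remaining=[( num ) / id ) ) + id $]
Step 8: shift (. Stack=[E + ( ( (] ptr=5 lookahead=num remaining=[num ) / id ) ) + id $]
Step 9: shift num. Stack=[E + ( ( ( num] ptr=6 lookahead=) remaining=[) / id ) ) + id $]
Step 10: reduce F->num. Stack=[E + ( ( ( F] ptr=6 lookahead=) remaining=[) / id ) ) + id $]
Step 11: reduce T->F. Stack=[E + ( ( ( T] ptr=6 lookahead=) remaining=[) / id ) ) + id $]
Step 12: reduce E->T. Stack=[E + ( ( ( E] ptr=6 lookahead=) remaining=[) / id ) ) + id $]
Step 13: shift ). Stack=[E + ( ( ( E )] ptr=7 lookahead=/ remaining=[/ id ) ) + id $]
Step 14: reduce F->( E ). Stack=[E + ( ( F] ptr=7 lookahead=/ remaining=[/ id ) ) + id $]
Step 15: reduce T->F. Stack=[E + ( ( T] ptr=7 lookahead=/ remaining=[/ id ) ) + id $]
Step 16: shift /. Stack=[E + ( ( T /] ptr=8 lookahead=id remaining=[id ) ) + id $]
Step 17: shift id. Stack=[E + ( ( T / id] ptr=9 lookahead=) remaining=[) ) + id $]
Step 18: reduce F->id. Stack=[E + ( ( T / F] ptr=9 lookahead=) remaining=[) ) + id $]
Step 19: reduce T->T / F. Stack=[E + ( ( T] ptr=9 lookahead=) remaining=[) ) + id $]
Step 20: reduce E->T. Stack=[E + ( ( E] ptr=9 lookahead=) remaining=[) ) + id $]
Step 21: shift ). Stack=[E + ( ( E )] ptr=10 lookahead=) remaining=[) + id $]
Step 22: reduce F->( E ). Stack=[E + ( F] ptr=10 lookahead=) remaining=[) + id $]
Step 23: reduce T->F. Stack=[E + ( T] ptr=10 lookahead=) remaining=[) + id $]
Step 24: reduce E->T. Stack=[E + ( E] ptr=10 lookahead=) remaining=[) + id $]
Step 25: shift ). Stack=[E + ( E )] ptr=11 lookahead=+ remaining=[+ id $]
Step 26: reduce F->( E ). Stack=[E + F] ptr=11 lookahead=+ remaining=[+ id $]
Step 27: reduce T->F. Stack=[E + T] ptr=11 lookahead=+ remaining=[+ id $]
Step 28: reduce E->E + T. Stack=[E] ptr=11 lookahead=+ remaining=[+ id $]
Step 29: shift +. Stack=[E +] ptr=12 lookahead=id remaining=[id $]
Step 30: shift id. Stack=[E + id] ptr=13 lookahead=$ remaining=[$]
Step 31: reduce F->id. Stack=[E + F] ptr=13 lookahead=$ remaining=[$]
Step 32: reduce T->F. Stack=[E + T] ptr=13 lookahead=$ remaining=[$]
Step 33: reduce E->E + T. Stack=[E] ptr=13 lookahead=$ remaining=[$]
Step 34: accept. Stack=[E] ptr=13 lookahead=$ remaining=[$]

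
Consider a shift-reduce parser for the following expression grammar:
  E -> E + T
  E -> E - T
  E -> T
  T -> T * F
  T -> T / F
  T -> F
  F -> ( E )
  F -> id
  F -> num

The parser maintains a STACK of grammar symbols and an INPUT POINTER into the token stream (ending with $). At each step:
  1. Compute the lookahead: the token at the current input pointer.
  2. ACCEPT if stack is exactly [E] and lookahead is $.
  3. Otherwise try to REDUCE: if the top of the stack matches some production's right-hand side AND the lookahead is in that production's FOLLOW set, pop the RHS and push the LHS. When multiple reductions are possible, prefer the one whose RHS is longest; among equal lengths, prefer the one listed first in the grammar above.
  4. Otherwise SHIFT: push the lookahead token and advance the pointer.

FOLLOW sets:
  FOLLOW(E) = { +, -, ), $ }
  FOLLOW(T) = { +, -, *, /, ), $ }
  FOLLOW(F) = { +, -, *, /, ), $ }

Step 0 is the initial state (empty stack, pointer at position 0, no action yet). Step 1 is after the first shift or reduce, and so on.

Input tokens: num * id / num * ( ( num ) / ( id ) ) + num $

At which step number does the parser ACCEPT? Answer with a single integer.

Step 1: shift num. Stack=[num] ptr=1 lookahead=* remaining=[* id / num * ( ( num ) / ( id ) ) + num $]
Step 2: reduce F->num. Stack=[F] ptr=1 lookahead=* remaining=[* id / num * ( ( num ) / ( id ) ) + num $]
Step 3: reduce T->F. Stack=[T] ptr=1 lookahead=* remaining=[* id / num * ( ( num ) / ( id ) ) + num $]
Step 4: shift *. Stack=[T *] ptr=2 lookahead=id remaining=[id / num * ( ( num ) / ( id ) ) + num $]
Step 5: shift id. Stack=[T * id] ptr=3 lookahead=/ remaining=[/ num * ( ( num ) / ( id ) ) + num $]
Step 6: reduce F->id. Stack=[T * F] ptr=3 lookahead=/ remaining=[/ num * ( ( num ) / ( id ) ) + num $]
Step 7: reduce T->T * F. Stack=[T] ptr=3 lookahead=/ remaining=[/ num * ( ( num ) / ( id ) ) + num $]
Step 8: shift /. Stack=[T /] ptr=4 lookahead=num remaining=[num * ( ( num ) / ( id ) ) + num $]
Step 9: shift num. Stack=[T / num] ptr=5 lookahead=* remaining=[* ( ( num ) / ( id ) ) + num $]
Step 10: reduce F->num. Stack=[T / F] ptr=5 lookahead=* remaining=[* ( ( num ) / ( id ) ) + num $]
Step 11: reduce T->T / F. Stack=[T] ptr=5 lookahead=* remaining=[* ( ( num ) / ( id ) ) + num $]
Step 12: shift *. Stack=[T *] ptr=6 lookahead=( remaining=[( ( num ) / ( id ) ) + num $]
Step 13: shift (. Stack=[T * (] ptr=7 lookahead=( remaining=[( num ) / ( id ) ) + num $]
Step 14: shift (. Stack=[T * ( (] ptr=8 lookahead=num remaining=[num ) / ( id ) ) + num $]
Step 15: shift num. Stack=[T * ( ( num] ptr=9 lookahead=) remaining=[) / ( id ) ) + num $]
Step 16: reduce F->num. Stack=[T * ( ( F] ptr=9 lookahead=) remaining=[) / ( id ) ) + num $]
Step 17: reduce T->F. Stack=[T * ( ( T] ptr=9 lookahead=) remaining=[) / ( id ) ) + num $]
Step 18: reduce E->T. Stack=[T * ( ( E] ptr=9 lookahead=) remaining=[) / ( id ) ) + num $]
Step 19: shift ). Stack=[T * ( ( E )] ptr=10 lookahead=/ remaining=[/ ( id ) ) + num $]
Step 20: reduce F->( E ). Stack=[T * ( F] ptr=10 lookahead=/ remaining=[/ ( id ) ) + num $]
Step 21: reduce T->F. Stack=[T * ( T] ptr=10 lookahead=/ remaining=[/ ( id ) ) + num $]
Step 22: shift /. Stack=[T * ( T /] ptr=11 lookahead=( remaining=[( id ) ) + num $]
Step 23: shift (. Stack=[T * ( T / (] ptr=12 lookahead=id remaining=[id ) ) + num $]
Step 24: shift id. Stack=[T * ( T / ( id] ptr=13 lookahead=) remaining=[) ) + num $]
Step 25: reduce F->id. Stack=[T * ( T / ( F] ptr=13 lookahead=) remaining=[) ) + num $]
Step 26: reduce T->F. Stack=[T * ( T / ( T] ptr=13 lookahead=) remaining=[) ) + num $]
Step 27: reduce E->T. Stack=[T * ( T / ( E] ptr=13 lookahead=) remaining=[) ) + num $]
Step 28: shift ). Stack=[T * ( T / ( E )] ptr=14 lookahead=) remaining=[) + num $]
Step 29: reduce F->( E ). Stack=[T * ( T / F] ptr=14 lookahead=) remaining=[) + num $]
Step 30: reduce T->T / F. Stack=[T * ( T] ptr=14 lookahead=) remaining=[) + num $]
Step 31: reduce E->T. Stack=[T * ( E] ptr=14 lookahead=) remaining=[) + num $]
Step 32: shift ). Stack=[T * ( E )] ptr=15 lookahead=+ remaining=[+ num $]
Step 33: reduce F->( E ). Stack=[T * F] ptr=15 lookahead=+ remaining=[+ num $]
Step 34: reduce T->T * F. Stack=[T] ptr=15 lookahead=+ remaining=[+ num $]
Step 35: reduce E->T. Stack=[E] ptr=15 lookahead=+ remaining=[+ num $]
Step 36: shift +. Stack=[E +] ptr=16 lookahead=num remaining=[num $]
Step 37: shift num. Stack=[E + num] ptr=17 lookahead=$ remaining=[$]
Step 38: reduce F->num. Stack=[E + F] ptr=17 lookahead=$ remaining=[$]
Step 39: reduce T->F. Stack=[E + T] ptr=17 lookahead=$ remaining=[$]
Step 40: reduce E->E + T. Stack=[E] ptr=17 lookahead=$ remaining=[$]
Step 41: accept. Stack=[E] ptr=17 lookahead=$ remaining=[$]

Answer: 41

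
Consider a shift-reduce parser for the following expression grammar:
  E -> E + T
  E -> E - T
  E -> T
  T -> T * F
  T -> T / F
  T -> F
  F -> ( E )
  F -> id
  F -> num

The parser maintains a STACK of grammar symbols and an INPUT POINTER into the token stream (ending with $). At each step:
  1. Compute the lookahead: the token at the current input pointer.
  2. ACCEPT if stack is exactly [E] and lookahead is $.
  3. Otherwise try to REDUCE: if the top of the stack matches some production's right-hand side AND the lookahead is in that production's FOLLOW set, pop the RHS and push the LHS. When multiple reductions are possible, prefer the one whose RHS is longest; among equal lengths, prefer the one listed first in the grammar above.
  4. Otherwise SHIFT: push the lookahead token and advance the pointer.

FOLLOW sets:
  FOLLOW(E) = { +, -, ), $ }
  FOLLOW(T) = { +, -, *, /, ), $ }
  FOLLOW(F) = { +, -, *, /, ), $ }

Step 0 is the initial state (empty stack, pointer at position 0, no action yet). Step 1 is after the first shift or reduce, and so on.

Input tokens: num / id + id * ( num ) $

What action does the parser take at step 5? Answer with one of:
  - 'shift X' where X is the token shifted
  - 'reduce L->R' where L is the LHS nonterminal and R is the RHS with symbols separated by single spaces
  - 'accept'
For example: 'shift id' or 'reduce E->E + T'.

Step 1: shift num. Stack=[num] ptr=1 lookahead=/ remaining=[/ id + id * ( num ) $]
Step 2: reduce F->num. Stack=[F] ptr=1 lookahead=/ remaining=[/ id + id * ( num ) $]
Step 3: reduce T->F. Stack=[T] ptr=1 lookahead=/ remaining=[/ id + id * ( num ) $]
Step 4: shift /. Stack=[T /] ptr=2 lookahead=id remaining=[id + id * ( num ) $]
Step 5: shift id. Stack=[T / id] ptr=3 lookahead=+ remaining=[+ id * ( num ) $]

Answer: shift id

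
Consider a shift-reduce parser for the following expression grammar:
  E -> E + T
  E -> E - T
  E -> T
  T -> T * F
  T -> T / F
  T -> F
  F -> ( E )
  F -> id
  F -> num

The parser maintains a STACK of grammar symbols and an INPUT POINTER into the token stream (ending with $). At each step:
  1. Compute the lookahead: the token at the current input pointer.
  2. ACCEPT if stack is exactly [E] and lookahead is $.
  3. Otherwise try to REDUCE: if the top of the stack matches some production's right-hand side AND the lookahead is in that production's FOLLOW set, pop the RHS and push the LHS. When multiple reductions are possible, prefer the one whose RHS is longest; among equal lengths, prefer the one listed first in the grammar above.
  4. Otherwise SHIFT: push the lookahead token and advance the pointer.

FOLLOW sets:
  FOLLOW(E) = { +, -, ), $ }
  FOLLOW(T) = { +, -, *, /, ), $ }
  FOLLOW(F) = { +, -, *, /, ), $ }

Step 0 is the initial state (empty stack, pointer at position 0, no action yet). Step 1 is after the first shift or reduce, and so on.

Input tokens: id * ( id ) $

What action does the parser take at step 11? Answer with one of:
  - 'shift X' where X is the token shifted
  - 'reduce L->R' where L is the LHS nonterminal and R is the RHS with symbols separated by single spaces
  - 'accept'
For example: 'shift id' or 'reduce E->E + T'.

Answer: reduce F->( E )

Derivation:
Step 1: shift id. Stack=[id] ptr=1 lookahead=* remaining=[* ( id ) $]
Step 2: reduce F->id. Stack=[F] ptr=1 lookahead=* remaining=[* ( id ) $]
Step 3: reduce T->F. Stack=[T] ptr=1 lookahead=* remaining=[* ( id ) $]
Step 4: shift *. Stack=[T *] ptr=2 lookahead=( remaining=[( id ) $]
Step 5: shift (. Stack=[T * (] ptr=3 lookahead=id remaining=[id ) $]
Step 6: shift id. Stack=[T * ( id] ptr=4 lookahead=) remaining=[) $]
Step 7: reduce F->id. Stack=[T * ( F] ptr=4 lookahead=) remaining=[) $]
Step 8: reduce T->F. Stack=[T * ( T] ptr=4 lookahead=) remaining=[) $]
Step 9: reduce E->T. Stack=[T * ( E] ptr=4 lookahead=) remaining=[) $]
Step 10: shift ). Stack=[T * ( E )] ptr=5 lookahead=$ remaining=[$]
Step 11: reduce F->( E ). Stack=[T * F] ptr=5 lookahead=$ remaining=[$]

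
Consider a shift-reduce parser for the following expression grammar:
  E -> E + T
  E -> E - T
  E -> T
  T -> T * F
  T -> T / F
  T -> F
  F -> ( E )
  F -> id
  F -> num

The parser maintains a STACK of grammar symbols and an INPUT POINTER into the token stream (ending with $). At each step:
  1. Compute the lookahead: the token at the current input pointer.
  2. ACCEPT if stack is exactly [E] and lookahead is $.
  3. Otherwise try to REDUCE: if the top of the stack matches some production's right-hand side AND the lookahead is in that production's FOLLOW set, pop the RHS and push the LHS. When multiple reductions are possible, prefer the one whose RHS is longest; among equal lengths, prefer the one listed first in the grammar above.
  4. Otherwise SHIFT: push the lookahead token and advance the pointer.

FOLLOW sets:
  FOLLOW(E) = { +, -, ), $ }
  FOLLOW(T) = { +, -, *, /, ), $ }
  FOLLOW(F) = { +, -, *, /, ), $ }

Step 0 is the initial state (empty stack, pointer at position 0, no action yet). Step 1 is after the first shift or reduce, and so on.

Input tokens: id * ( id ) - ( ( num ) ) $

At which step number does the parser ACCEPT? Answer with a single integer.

Step 1: shift id. Stack=[id] ptr=1 lookahead=* remaining=[* ( id ) - ( ( num ) ) $]
Step 2: reduce F->id. Stack=[F] ptr=1 lookahead=* remaining=[* ( id ) - ( ( num ) ) $]
Step 3: reduce T->F. Stack=[T] ptr=1 lookahead=* remaining=[* ( id ) - ( ( num ) ) $]
Step 4: shift *. Stack=[T *] ptr=2 lookahead=( remaining=[( id ) - ( ( num ) ) $]
Step 5: shift (. Stack=[T * (] ptr=3 lookahead=id remaining=[id ) - ( ( num ) ) $]
Step 6: shift id. Stack=[T * ( id] ptr=4 lookahead=) remaining=[) - ( ( num ) ) $]
Step 7: reduce F->id. Stack=[T * ( F] ptr=4 lookahead=) remaining=[) - ( ( num ) ) $]
Step 8: reduce T->F. Stack=[T * ( T] ptr=4 lookahead=) remaining=[) - ( ( num ) ) $]
Step 9: reduce E->T. Stack=[T * ( E] ptr=4 lookahead=) remaining=[) - ( ( num ) ) $]
Step 10: shift ). Stack=[T * ( E )] ptr=5 lookahead=- remaining=[- ( ( num ) ) $]
Step 11: reduce F->( E ). Stack=[T * F] ptr=5 lookahead=- remaining=[- ( ( num ) ) $]
Step 12: reduce T->T * F. Stack=[T] ptr=5 lookahead=- remaining=[- ( ( num ) ) $]
Step 13: reduce E->T. Stack=[E] ptr=5 lookahead=- remaining=[- ( ( num ) ) $]
Step 14: shift -. Stack=[E -] ptr=6 lookahead=( remaining=[( ( num ) ) $]
Step 15: shift (. Stack=[E - (] ptr=7 lookahead=( remaining=[( num ) ) $]
Step 16: shift (. Stack=[E - ( (] ptr=8 lookahead=num remaining=[num ) ) $]
Step 17: shift num. Stack=[E - ( ( num] ptr=9 lookahead=) remaining=[) ) $]
Step 18: reduce F->num. Stack=[E - ( ( F] ptr=9 lookahead=) remaining=[) ) $]
Step 19: reduce T->F. Stack=[E - ( ( T] ptr=9 lookahead=) remaining=[) ) $]
Step 20: reduce E->T. Stack=[E - ( ( E] ptr=9 lookahead=) remaining=[) ) $]
Step 21: shift ). Stack=[E - ( ( E )] ptr=10 lookahead=) remaining=[) $]
Step 22: reduce F->( E ). Stack=[E - ( F] ptr=10 lookahead=) remaining=[) $]
Step 23: reduce T->F. Stack=[E - ( T] ptr=10 lookahead=) remaining=[) $]
Step 24: reduce E->T. Stack=[E - ( E] ptr=10 lookahead=) remaining=[) $]
Step 25: shift ). Stack=[E - ( E )] ptr=11 lookahead=$ remaining=[$]
Step 26: reduce F->( E ). Stack=[E - F] ptr=11 lookahead=$ remaining=[$]
Step 27: reduce T->F. Stack=[E - T] ptr=11 lookahead=$ remaining=[$]
Step 28: reduce E->E - T. Stack=[E] ptr=11 lookahead=$ remaining=[$]
Step 29: accept. Stack=[E] ptr=11 lookahead=$ remaining=[$]

Answer: 29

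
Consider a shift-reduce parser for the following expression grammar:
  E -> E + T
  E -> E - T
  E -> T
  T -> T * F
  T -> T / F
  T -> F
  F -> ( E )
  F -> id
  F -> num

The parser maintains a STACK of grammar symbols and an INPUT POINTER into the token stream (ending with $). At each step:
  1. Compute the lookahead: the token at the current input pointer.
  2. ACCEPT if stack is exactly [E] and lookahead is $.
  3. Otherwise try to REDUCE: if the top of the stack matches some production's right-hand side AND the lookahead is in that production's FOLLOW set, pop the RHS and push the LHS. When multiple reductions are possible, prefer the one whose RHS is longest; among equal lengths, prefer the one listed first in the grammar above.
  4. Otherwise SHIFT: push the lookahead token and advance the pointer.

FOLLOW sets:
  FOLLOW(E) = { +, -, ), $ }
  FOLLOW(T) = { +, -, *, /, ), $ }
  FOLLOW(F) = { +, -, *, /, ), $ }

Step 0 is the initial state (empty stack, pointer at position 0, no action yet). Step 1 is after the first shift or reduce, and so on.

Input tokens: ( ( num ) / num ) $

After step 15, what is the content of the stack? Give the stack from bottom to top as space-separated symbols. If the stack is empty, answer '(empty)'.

Step 1: shift (. Stack=[(] ptr=1 lookahead=( remaining=[( num ) / num ) $]
Step 2: shift (. Stack=[( (] ptr=2 lookahead=num remaining=[num ) / num ) $]
Step 3: shift num. Stack=[( ( num] ptr=3 lookahead=) remaining=[) / num ) $]
Step 4: reduce F->num. Stack=[( ( F] ptr=3 lookahead=) remaining=[) / num ) $]
Step 5: reduce T->F. Stack=[( ( T] ptr=3 lookahead=) remaining=[) / num ) $]
Step 6: reduce E->T. Stack=[( ( E] ptr=3 lookahead=) remaining=[) / num ) $]
Step 7: shift ). Stack=[( ( E )] ptr=4 lookahead=/ remaining=[/ num ) $]
Step 8: reduce F->( E ). Stack=[( F] ptr=4 lookahead=/ remaining=[/ num ) $]
Step 9: reduce T->F. Stack=[( T] ptr=4 lookahead=/ remaining=[/ num ) $]
Step 10: shift /. Stack=[( T /] ptr=5 lookahead=num remaining=[num ) $]
Step 11: shift num. Stack=[( T / num] ptr=6 lookahead=) remaining=[) $]
Step 12: reduce F->num. Stack=[( T / F] ptr=6 lookahead=) remaining=[) $]
Step 13: reduce T->T / F. Stack=[( T] ptr=6 lookahead=) remaining=[) $]
Step 14: reduce E->T. Stack=[( E] ptr=6 lookahead=) remaining=[) $]
Step 15: shift ). Stack=[( E )] ptr=7 lookahead=$ remaining=[$]

Answer: ( E )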